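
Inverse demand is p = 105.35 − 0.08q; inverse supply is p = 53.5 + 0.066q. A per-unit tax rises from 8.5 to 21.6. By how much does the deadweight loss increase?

1350.38

Competitive equilibrium: 105.35 − 0.08q = 53.5 + 0.066q → q* = 355.137, p* = 76.939.
For a per-unit tax t: Δq = t/0.146, so DWL = ½·t·(t/0.146) = t²/0.292.
At t = 8.5: DWL = 247.432. At t = 21.6: DWL = 1597.808.
Increase = 1597.808 − 247.432 = 1350.38.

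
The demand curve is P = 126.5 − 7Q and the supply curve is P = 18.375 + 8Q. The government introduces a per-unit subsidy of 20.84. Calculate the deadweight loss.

Competitive equilibrium: 126.5 − 7Q = 18.375 + 8Q → Q* = 7.2083, P* = 76.0417.
The subsidy lowers effective supply by 20.84: P = 8Q − 2.465.
New quantity: 126.5 − 7Q = 8Q − 2.465 → Q' = 8.5977.
Overproduction ΔQ = 8.5977 − 7.2083 = 1.3894; wedge = subsidy = 20.84.
The triangle = ½ × 1.3894 × 20.84 = 14.48.

14.48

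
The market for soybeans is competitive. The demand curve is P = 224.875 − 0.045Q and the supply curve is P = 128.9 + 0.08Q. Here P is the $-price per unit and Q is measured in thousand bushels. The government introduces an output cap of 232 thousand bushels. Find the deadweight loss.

Competitive equilibrium: 224.875 − 0.045Q = 128.9 + 0.08Q → Q* = 767.8, P* = 190.324.
At Q = 232: demand price = 224.875 − 0.045·232 = 214.435; supply price = 128.9 + 0.08·232 = 147.46.
ΔQ = 767.8 − 232 = 535.8; wedge = 214.435 − 147.46 = 66.975.
Deadweight loss = ½ × 535.8 × 66.975 = $17942.60 thousand.

$17942.60 thousand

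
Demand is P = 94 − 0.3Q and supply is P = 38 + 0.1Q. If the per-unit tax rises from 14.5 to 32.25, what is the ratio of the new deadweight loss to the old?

Competitive equilibrium: 94 − 0.3Q = 38 + 0.1Q → Q* = 140, P* = 52.
For a per-unit tax t: ΔQ = t/0.4, so DWL = ½·t·(t/0.4) = t²/0.8.
At t = 14.5: DWL = 262.8125. At t = 32.25: DWL = 1300.078.
Ratio = (32.25/14.5)² = 4.947.

4.947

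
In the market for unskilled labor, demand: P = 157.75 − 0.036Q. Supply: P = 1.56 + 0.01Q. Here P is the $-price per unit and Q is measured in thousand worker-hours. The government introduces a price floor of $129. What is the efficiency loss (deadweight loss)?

Competitive equilibrium: 157.75 − 0.036Q = 1.56 + 0.01Q → Q* = 3395.43478, P* = 35.51435.
At the floor P = 129, quantity demanded = (157.75 − 129)/0.036 = 798.61111.
Sellers' marginal cost at Q' = 798.61111: 1.56 + 0.01·798.61111 = 9.54611.
ΔQ = 3395.43478 − 798.61111 = 2596.82367; wedge = 129 − 9.54611 = 119.45389.
DWL = ½ × 2596.82367 × 119.45389 = $155100.34 thousand.

$155100.34 thousand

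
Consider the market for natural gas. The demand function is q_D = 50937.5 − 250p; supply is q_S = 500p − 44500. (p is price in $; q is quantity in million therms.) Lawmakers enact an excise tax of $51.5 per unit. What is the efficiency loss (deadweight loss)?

$221020.83 million

In inverse form: demand p = 203.75 − 0.004q, supply p = 89 + 0.002q.
Competitive equilibrium: 203.75 − 0.004q = 89 + 0.002q → q* = 19125, p* = 127.25.
With the tax, the buyer price exceeds the seller price by 51.5: (203.75 − 0.004q) − (89 + 0.002q) = 51.5 → q' = 10541.6667.
Δq = 19125 − 10541.6667 = 8583.3333; the wedge equals the tax, 51.5.
Welfare loss = ½ × 8583.3333 × 51.5 = $221020.83 million.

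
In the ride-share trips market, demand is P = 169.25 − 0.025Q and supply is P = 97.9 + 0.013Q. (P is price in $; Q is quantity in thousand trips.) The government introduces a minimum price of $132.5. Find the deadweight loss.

$3157.11 thousand

Competitive equilibrium: 169.25 − 0.025Q = 97.9 + 0.013Q → Q* = 1877.6316, P* = 122.3092.
At the floor P = 132.5, quantity demanded = (169.25 − 132.5)/0.025 = 1470.
Sellers' marginal cost at Q' = 1470: 97.9 + 0.013·1470 = 117.01.
ΔQ = 1877.6316 − 1470 = 407.6316; wedge = 132.5 − 117.01 = 15.49.
Welfare loss = ½ × 407.6316 × 15.49 = $3157.11 thousand.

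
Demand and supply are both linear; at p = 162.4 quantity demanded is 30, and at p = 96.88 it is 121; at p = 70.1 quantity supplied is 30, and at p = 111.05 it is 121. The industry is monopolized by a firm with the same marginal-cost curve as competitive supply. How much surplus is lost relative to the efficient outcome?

1006.62

Demand slope = (96.88 − 162.4)/(121 − 30) = −0.72, so p = 184 − 0.72q.
Supply slope = (111.05 − 70.1)/(121 − 30) = 0.45, so p = 56.6 + 0.45q.
Competitive equilibrium: 184 − 0.72q = 56.6 + 0.45q → q* = 108.8889, p* = 105.6.
Marginal revenue: MR = 184 − 1.44q. Set MR = MC: 184 − 1.44q = 56.6 + 0.45q → q_m = 67.4074.
Price p_m = 184 − 0.72·67.4074 = 135.4667; MC(q_m) = 56.6 + 0.45·67.4074 = 86.9333.
Competitive q* = 108.8889, so Δq = 41.4815; wedge = 135.4667 − 86.9333 = 48.5334.
The triangle = ½ × 41.4815 × 48.5334 = 1006.62.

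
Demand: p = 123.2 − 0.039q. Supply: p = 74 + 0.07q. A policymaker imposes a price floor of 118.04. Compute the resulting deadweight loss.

5548.35

Competitive equilibrium: 123.2 − 0.039q = 74 + 0.07q → q* = 451.37615, p* = 105.59633.
At the floor p = 118.04, quantity demanded = (123.2 − 118.04)/0.039 = 132.30769.
Sellers' marginal cost at q' = 132.30769: 74 + 0.07·132.30769 = 83.26154.
Δq = 451.37615 − 132.30769 = 319.06846; wedge = 118.04 − 83.26154 = 34.77846.
Deadweight loss = ½ × 319.06846 × 34.77846 = 5548.35.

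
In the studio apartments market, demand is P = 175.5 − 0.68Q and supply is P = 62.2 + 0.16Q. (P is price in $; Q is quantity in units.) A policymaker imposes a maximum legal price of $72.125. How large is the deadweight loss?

$2228.97

Competitive equilibrium: 175.5 − 0.68Q = 62.2 + 0.16Q → Q* = 134.881, P* = 83.781.
At the ceiling P = 72.125, quantity supplied = (72.125 − 62.2)/0.16 = 62.0313.
Willingness to pay at Q' = 62.0313: 175.5 − 0.68·62.0313 = 133.3187.
ΔQ = 134.881 − 62.0313 = 72.8497; wedge = 133.3187 − 72.125 = 61.1937.
The triangle = ½ × 72.8497 × 61.1937 = $2228.97.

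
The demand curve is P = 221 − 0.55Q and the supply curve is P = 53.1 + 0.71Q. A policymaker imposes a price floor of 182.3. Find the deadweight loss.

Competitive equilibrium: 221 − 0.55Q = 53.1 + 0.71Q → Q* = 133.254, P* = 147.7103.
At the floor P = 182.3, quantity demanded = (221 − 182.3)/0.55 = 70.3636.
Sellers' marginal cost at Q' = 70.3636: 53.1 + 0.71·70.3636 = 103.0582.
ΔQ = 133.254 − 70.3636 = 62.8904; wedge = 182.3 − 103.0582 = 79.2418.
DWL = ½ × 62.8904 × 79.2418 = 2491.77.

2491.77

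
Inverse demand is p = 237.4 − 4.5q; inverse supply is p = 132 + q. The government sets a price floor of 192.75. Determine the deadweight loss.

Competitive equilibrium: 237.4 − 4.5q = 132 + q → q* = 19.1636, p* = 151.1636.
At the floor p = 192.75, quantity demanded = (237.4 − 192.75)/4.5 = 9.9222.
Sellers' marginal cost at q' = 9.9222: 132 + 1·9.9222 = 141.9222.
Δq = 19.1636 − 9.9222 = 9.2414; wedge = 192.75 − 141.9222 = 50.8278.
Welfare loss = ½ × 9.2414 × 50.8278 = 234.86.

234.86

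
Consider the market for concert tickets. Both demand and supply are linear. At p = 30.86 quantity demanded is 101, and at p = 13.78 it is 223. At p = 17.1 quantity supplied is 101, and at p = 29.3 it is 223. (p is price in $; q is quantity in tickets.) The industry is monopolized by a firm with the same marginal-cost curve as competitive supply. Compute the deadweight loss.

$408.33

Demand slope = (13.78 − 30.86)/(223 − 101) = −0.14, so p = 45 − 0.14q.
Supply slope = (29.3 − 17.1)/(223 − 101) = 0.1, so p = 7 + 0.1q.
Competitive equilibrium: 45 − 0.14q = 7 + 0.1q → q* = 158.3333, p* = 22.8333.
Marginal revenue: MR = 45 − 0.28q. Set MR = MC: 45 − 0.28q = 7 + 0.1q → q_m = 100.
Price p_m = 45 − 0.14·100 = 31; MC(q_m) = 7 + 0.1·100 = 17.
Competitive q* = 158.3333, so Δq = 58.3333; wedge = 31 − 17 = 14.
DWL = ½ × 58.3333 × 14 = $408.33.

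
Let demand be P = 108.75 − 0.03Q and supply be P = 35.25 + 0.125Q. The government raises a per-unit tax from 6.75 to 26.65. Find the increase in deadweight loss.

2144.06

Competitive equilibrium: 108.75 − 0.03Q = 35.25 + 0.125Q → Q* = 474.1935, P* = 94.5242.
For a per-unit tax t: ΔQ = t/0.155, so DWL = ½·t·(t/0.155) = t²/0.31.
At t = 6.75: DWL = 146.976. At t = 26.65: DWL = 2291.04.
Increase = 2291.04 − 146.976 = 2144.06.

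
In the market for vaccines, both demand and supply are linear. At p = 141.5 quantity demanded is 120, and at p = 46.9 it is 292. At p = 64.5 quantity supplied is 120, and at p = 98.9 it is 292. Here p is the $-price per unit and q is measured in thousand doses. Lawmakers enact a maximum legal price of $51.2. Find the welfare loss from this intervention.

$10731.51 thousand

Demand slope = (46.9 − 141.5)/(292 − 120) = −0.55, so p = 207.5 − 0.55q.
Supply slope = (98.9 − 64.5)/(292 − 120) = 0.2, so p = 40.5 + 0.2q.
Competitive equilibrium: 207.5 − 0.55q = 40.5 + 0.2q → q* = 222.6667, p* = 85.0333.
At the ceiling p = 51.2, quantity supplied = (51.2 − 40.5)/0.2 = 53.5.
Willingness to pay at q' = 53.5: 207.5 − 0.55·53.5 = 178.075.
Δq = 222.6667 − 53.5 = 169.1667; wedge = 178.075 − 51.2 = 126.875.
Welfare loss = ½ × 169.1667 × 126.875 = $10731.51 thousand.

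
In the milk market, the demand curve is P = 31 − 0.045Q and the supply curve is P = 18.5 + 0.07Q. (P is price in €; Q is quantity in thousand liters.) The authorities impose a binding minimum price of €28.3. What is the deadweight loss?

€136.35 thousand

Competitive equilibrium: 31 − 0.045Q = 18.5 + 0.07Q → Q* = 108.6957, P* = 26.1087.
At the floor P = 28.3, quantity demanded = (31 − 28.3)/0.045 = 60.
Sellers' marginal cost at Q' = 60: 18.5 + 0.07·60 = 22.7.
ΔQ = 108.6957 − 60 = 48.6957; wedge = 28.3 − 22.7 = 5.6.
Welfare loss = ½ × 48.6957 × 5.6 = €136.35 thousand.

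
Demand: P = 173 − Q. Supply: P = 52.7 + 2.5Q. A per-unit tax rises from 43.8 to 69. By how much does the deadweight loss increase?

Competitive equilibrium: 173 − Q = 52.7 + 2.5Q → Q* = 34.3714, P* = 138.6286.
For a per-unit tax t: ΔQ = t/3.5, so DWL = ½·t·(t/3.5) = t²/7.
At t = 43.8: DWL = 274.063. At t = 69: DWL = 680.143.
Increase = 680.143 − 274.063 = 406.08.

406.08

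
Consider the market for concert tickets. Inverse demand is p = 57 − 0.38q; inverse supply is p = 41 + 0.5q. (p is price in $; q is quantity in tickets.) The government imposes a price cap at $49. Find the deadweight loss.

$2.09

Competitive equilibrium: 57 − 0.38q = 41 + 0.5q → q* = 18.1818, p* = 50.0909.
At the ceiling p = 49, quantity supplied = (49 − 41)/0.5 = 16.
Willingness to pay at q' = 16: 57 − 0.38·16 = 50.92.
Δq = 18.1818 − 16 = 2.1818; wedge = 50.92 − 49 = 1.92.
Deadweight loss = ½ × 2.1818 × 1.92 = $2.09.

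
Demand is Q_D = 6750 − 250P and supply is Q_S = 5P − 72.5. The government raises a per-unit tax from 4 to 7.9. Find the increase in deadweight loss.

In inverse form: demand P = 27 − 0.004Q, supply P = 14.5 + 0.2Q.
Competitive equilibrium: 27 − 0.004Q = 14.5 + 0.2Q → Q* = 61.2745, P* = 26.7549.
For a per-unit tax t: ΔQ = t/0.204, so DWL = ½·t·(t/0.204) = t²/0.408.
At t = 4: DWL = 39.216. At t = 7.9: DWL = 152.966.
Increase = 152.966 − 39.216 = 113.75.

113.75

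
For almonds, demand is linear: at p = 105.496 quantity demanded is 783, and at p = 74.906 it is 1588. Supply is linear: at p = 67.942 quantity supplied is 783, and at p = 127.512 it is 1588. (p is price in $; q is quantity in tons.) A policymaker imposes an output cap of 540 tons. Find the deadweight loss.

Demand slope = (74.906 − 105.496)/(1588 − 783) = −0.038, so p = 135.25 − 0.038q.
Supply slope = (127.512 − 67.942)/(1588 − 783) = 0.074, so p = 10 + 0.074q.
Competitive equilibrium: 135.25 − 0.038q = 10 + 0.074q → q* = 1118.3036, p* = 92.7545.
At q = 540: demand price = 135.25 − 0.038·540 = 114.73; supply price = 10 + 0.074·540 = 49.96.
Δq = 1118.3036 − 540 = 578.3036; wedge = 114.73 − 49.96 = 64.77.
Deadweight loss = ½ × 578.3036 × 64.77 = $18728.36.

$18728.36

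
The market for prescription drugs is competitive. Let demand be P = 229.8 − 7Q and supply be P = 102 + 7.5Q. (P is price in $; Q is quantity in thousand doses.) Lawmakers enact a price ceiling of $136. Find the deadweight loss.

$132.84 thousand

Competitive equilibrium: 229.8 − 7Q = 102 + 7.5Q → Q* = 8.8138, P* = 168.1034.
At the ceiling P = 136, quantity supplied = (136 − 102)/7.5 = 4.5333.
Willingness to pay at Q' = 4.5333: 229.8 − 7·4.5333 = 198.0669.
ΔQ = 8.8138 − 4.5333 = 4.2805; wedge = 198.0669 − 136 = 62.0669.
The triangle = ½ × 4.2805 × 62.0669 = $132.84 thousand.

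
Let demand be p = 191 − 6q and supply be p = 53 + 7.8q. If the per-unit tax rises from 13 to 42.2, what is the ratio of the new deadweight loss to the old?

10.538

Competitive equilibrium: 191 − 6q = 53 + 7.8q → q* = 10, p* = 131.
For a per-unit tax t: Δq = t/13.8, so DWL = ½·t·(t/13.8) = t²/27.6.
At t = 13: DWL = 6.123. At t = 42.2: DWL = 64.523.
Ratio = (42.2/13)² = 10.538.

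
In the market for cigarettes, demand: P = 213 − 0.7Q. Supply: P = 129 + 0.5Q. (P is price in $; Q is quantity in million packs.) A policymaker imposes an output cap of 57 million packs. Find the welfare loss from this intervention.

Competitive equilibrium: 213 − 0.7Q = 129 + 0.5Q → Q* = 70, P* = 164.
At Q = 57: demand price = 213 − 0.7·57 = 173.1; supply price = 129 + 0.5·57 = 157.5.
ΔQ = 70 − 57 = 13; wedge = 173.1 − 157.5 = 15.6.
DWL = ½ × 13 × 15.6 = $101.40 million.

$101.40 million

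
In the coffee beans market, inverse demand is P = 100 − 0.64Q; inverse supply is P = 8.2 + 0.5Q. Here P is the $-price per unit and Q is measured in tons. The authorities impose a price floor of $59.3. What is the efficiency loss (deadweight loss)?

Competitive equilibrium: 100 − 0.64Q = 8.2 + 0.5Q → Q* = 80.52632, P* = 48.46316.
At the floor P = 59.3, quantity demanded = (100 − 59.3)/0.64 = 63.59375.
Sellers' marginal cost at Q' = 63.59375: 8.2 + 0.5·63.59375 = 39.99688.
ΔQ = 80.52632 − 63.59375 = 16.93257; wedge = 59.3 − 39.99688 = 19.30312.
Welfare loss = ½ × 16.93257 × 19.30312 = $163.43.

$163.43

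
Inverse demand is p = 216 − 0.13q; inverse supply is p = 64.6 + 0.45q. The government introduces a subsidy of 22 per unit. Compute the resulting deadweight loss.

Competitive equilibrium: 216 − 0.13q = 64.6 + 0.45q → q* = 261.0345, p* = 182.0655.
The subsidy lowers effective supply by 22: p = 42.6 + 0.45q.
New quantity: 216 − 0.13q = 42.6 + 0.45q → q' = 298.9655.
Overproduction Δq = 298.9655 − 261.0345 = 37.931; wedge = subsidy = 22.
DWL = ½ × 37.931 × 22 = 417.24.

417.24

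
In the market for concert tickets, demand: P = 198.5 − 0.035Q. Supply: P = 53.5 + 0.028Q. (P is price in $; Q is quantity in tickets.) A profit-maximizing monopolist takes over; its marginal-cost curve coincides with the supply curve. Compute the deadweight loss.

Competitive equilibrium: 198.5 − 0.035Q = 53.5 + 0.028Q → Q* = 2301.5873, P* = 117.9444.
Marginal revenue: MR = 198.5 − 0.07Q. Set MR = MC: 198.5 − 0.07Q = 53.5 + 0.028Q → Q_m = 1479.5918.
Price P_m = 198.5 − 0.035·1479.5918 = 146.7143; MC(Q_m) = 53.5 + 0.028·1479.5918 = 94.9286.
Competitive Q* = 2301.5873, so ΔQ = 821.9955; wedge = 146.7143 − 94.9286 = 51.7857.
DWL = ½ × 821.9955 × 51.7857 = $21283.81.

$21283.81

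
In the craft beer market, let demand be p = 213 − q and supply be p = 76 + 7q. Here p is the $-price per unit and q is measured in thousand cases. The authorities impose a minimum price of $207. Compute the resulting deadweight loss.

Competitive equilibrium: 213 − q = 76 + 7q → q* = 17.125, p* = 195.875.
At the floor p = 207, quantity demanded = (213 − 207)/1 = 6.
Sellers' marginal cost at q' = 6: 76 + 7·6 = 118.
Δq = 17.125 − 6 = 11.125; wedge = 207 − 118 = 89.
Deadweight loss = ½ × 11.125 × 89 = $495.06 thousand.

$495.06 thousand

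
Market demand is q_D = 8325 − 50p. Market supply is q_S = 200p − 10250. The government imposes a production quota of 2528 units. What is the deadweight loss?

In inverse form: demand p = 166.5 − 0.02q, supply p = 51.25 + 0.005q.
Competitive equilibrium: 166.5 − 0.02q = 51.25 + 0.005q → q* = 4610, p* = 74.3.
At q = 2528: demand price = 166.5 − 0.02·2528 = 115.94; supply price = 51.25 + 0.005·2528 = 63.89.
Δq = 4610 − 2528 = 2082; wedge = 115.94 − 63.89 = 52.05.
Deadweight loss = ½ × 2082 × 52.05 = 54184.05.

54184.05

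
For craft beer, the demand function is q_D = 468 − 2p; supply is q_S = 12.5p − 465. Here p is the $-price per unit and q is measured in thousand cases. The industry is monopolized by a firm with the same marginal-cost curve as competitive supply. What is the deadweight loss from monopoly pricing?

In inverse form: demand p = 234 − 0.5q, supply p = 37.2 + 0.08q.
Competitive equilibrium: 234 − 0.5q = 37.2 + 0.08q → q* = 339.31034, p* = 64.34483.
Marginal revenue: MR = 234 − q. Set MR = MC: 234 − q = 37.2 + 0.08q → q_m = 182.22222.
Price p_m = 234 − 0.5·182.22222 = 142.88889; MC(q_m) = 37.2 + 0.08·182.22222 = 51.77778.
Competitive q* = 339.31034, so Δq = 157.08812; wedge = 142.88889 − 51.77778 = 91.11111.
The triangle = ½ × 157.08812 × 91.11111 = $7156.24 thousand.

$7156.24 thousand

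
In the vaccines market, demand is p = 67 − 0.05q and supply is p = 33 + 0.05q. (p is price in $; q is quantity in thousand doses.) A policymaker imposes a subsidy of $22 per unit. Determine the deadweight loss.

$2420 thousand

Competitive equilibrium: 67 − 0.05q = 33 + 0.05q → q* = 340, p* = 50.
The subsidy lowers effective supply by 22: p = 11 + 0.05q.
New quantity: 67 − 0.05q = 11 + 0.05q → q' = 560.
Overproduction Δq = 560 − 340 = 220; wedge = subsidy = 22.
DWL = ½ × 220 × 22 = $2420 thousand.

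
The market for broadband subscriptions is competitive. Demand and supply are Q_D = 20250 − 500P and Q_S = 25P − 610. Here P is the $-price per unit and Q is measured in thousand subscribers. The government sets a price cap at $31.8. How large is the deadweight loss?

$826.06 thousand

In inverse form: demand P = 40.5 − 0.002Q, supply P = 24.4 + 0.04Q.
Competitive equilibrium: 40.5 − 0.002Q = 24.4 + 0.04Q → Q* = 383.3333, P* = 39.7333.
At the ceiling P = 31.8, quantity supplied = (31.8 − 24.4)/0.04 = 185.
Willingness to pay at Q' = 185: 40.5 − 0.002·185 = 40.13.
ΔQ = 383.3333 − 185 = 198.3333; wedge = 40.13 − 31.8 = 8.33.
Welfare loss = ½ × 198.3333 × 8.33 = $826.06 thousand.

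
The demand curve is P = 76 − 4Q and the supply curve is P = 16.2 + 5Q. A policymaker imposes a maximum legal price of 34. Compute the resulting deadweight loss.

42.81

Competitive equilibrium: 76 − 4Q = 16.2 + 5Q → Q* = 6.6444, P* = 49.4222.
At the ceiling P = 34, quantity supplied = (34 − 16.2)/5 = 3.56.
Willingness to pay at Q' = 3.56: 76 − 4·3.56 = 61.76.
ΔQ = 6.6444 − 3.56 = 3.0844; wedge = 61.76 − 34 = 27.76.
The triangle = ½ × 3.0844 × 27.76 = 42.81.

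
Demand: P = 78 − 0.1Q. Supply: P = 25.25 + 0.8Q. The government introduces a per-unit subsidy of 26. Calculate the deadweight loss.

375.56

Competitive equilibrium: 78 − 0.1Q = 25.25 + 0.8Q → Q* = 58.6111, P* = 72.1389.
The subsidy lowers effective supply by 26: P = 0.8Q − 0.75.
New quantity: 78 − 0.1Q = 0.8Q − 0.75 → Q' = 87.5.
Overproduction ΔQ = 87.5 − 58.6111 = 28.8889; wedge = subsidy = 26.
Welfare loss = ½ × 28.8889 × 26 = 375.56.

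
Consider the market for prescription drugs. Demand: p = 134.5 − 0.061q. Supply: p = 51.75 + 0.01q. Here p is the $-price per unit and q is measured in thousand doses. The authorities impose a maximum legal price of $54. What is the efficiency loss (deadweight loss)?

Competitive equilibrium: 134.5 − 0.061q = 51.75 + 0.01q → q* = 1165.493, p* = 63.4049.
At the ceiling p = 54, quantity supplied = (54 − 51.75)/0.01 = 225.
Willingness to pay at q' = 225: 134.5 − 0.061·225 = 120.775.
Δq = 1165.493 − 225 = 940.493; wedge = 120.775 − 54 = 66.775.
DWL = ½ × 940.493 × 66.775 = $31400.71 thousand.

$31400.71 thousand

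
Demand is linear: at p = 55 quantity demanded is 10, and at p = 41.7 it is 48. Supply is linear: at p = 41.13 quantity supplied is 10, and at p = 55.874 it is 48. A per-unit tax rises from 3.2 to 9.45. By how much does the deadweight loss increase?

53.57

Demand slope = (41.7 − 55)/(48 − 10) = −0.35, so p = 58.5 − 0.35q.
Supply slope = (55.874 − 41.13)/(48 − 10) = 0.388, so p = 37.25 + 0.388q.
Competitive equilibrium: 58.5 − 0.35q = 37.25 + 0.388q → q* = 28.794, p* = 48.4221.
For a per-unit tax t: Δq = t/0.738, so DWL = ½·t·(t/0.738) = t²/1.476.
At t = 3.2: DWL = 6.938. At t = 9.45: DWL = 60.503.
Increase = 60.503 − 6.938 = 53.57.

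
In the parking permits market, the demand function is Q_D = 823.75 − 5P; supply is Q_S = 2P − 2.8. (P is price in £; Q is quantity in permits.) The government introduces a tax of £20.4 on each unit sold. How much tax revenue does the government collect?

In inverse form: demand P = 164.75 − 0.2Q, supply P = 1.4 + 0.5Q.
Competitive equilibrium: 164.75 − 0.2Q = 1.4 + 0.5Q → Q* = 233.3571, P* = 118.0786.
With the tax, the buyer price exceeds the seller price by 20.4: (164.75 − 0.2Q) − (1.4 + 0.5Q) = 20.4 → Q' = 204.2143.
Tax revenue = 20.4 × 204.2143 = £4165.97.

£4165.97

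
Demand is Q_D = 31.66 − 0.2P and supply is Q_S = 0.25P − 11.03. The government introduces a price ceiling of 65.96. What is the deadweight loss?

In inverse form: demand P = 158.3 − 5Q, supply P = 44.12 + 4Q.
Competitive equilibrium: 158.3 − 5Q = 44.12 + 4Q → Q* = 12.6867, P* = 94.8667.
At the ceiling P = 65.96, quantity supplied = (65.96 − 44.12)/4 = 5.46.
Willingness to pay at Q' = 5.46: 158.3 − 5·5.46 = 131.
ΔQ = 12.6867 − 5.46 = 7.2267; wedge = 131 − 65.96 = 65.04.
Deadweight loss = ½ × 7.2267 × 65.04 = 235.01.

235.01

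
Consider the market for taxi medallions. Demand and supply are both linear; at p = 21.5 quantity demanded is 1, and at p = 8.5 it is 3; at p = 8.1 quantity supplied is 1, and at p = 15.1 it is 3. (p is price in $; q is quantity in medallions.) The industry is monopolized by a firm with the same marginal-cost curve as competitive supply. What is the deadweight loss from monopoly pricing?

Demand slope = (8.5 − 21.5)/(3 − 1) = −6.5, so p = 28 − 6.5q.
Supply slope = (15.1 − 8.1)/(3 − 1) = 3.5, so p = 4.6 + 3.5q.
Competitive equilibrium: 28 − 6.5q = 4.6 + 3.5q → q* = 2.34, p* = 12.79.
Marginal revenue: MR = 28 − 13q. Set MR = MC: 28 − 13q = 4.6 + 3.5q → q_m = 1.4182.
Price p_m = 28 − 6.5·1.4182 = 18.7817; MC(q_m) = 4.6 + 3.5·1.4182 = 9.5637.
Competitive q* = 2.34, so Δq = 0.9218; wedge = 18.7817 − 9.5637 = 9.218.
Deadweight loss = ½ × 0.9218 × 9.218 = $4.25.

$4.25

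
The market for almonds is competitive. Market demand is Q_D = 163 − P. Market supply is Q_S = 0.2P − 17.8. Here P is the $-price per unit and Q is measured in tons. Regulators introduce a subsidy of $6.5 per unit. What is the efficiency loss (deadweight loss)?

In inverse form: demand P = 163 − Q, supply P = 89 + 5Q.
Competitive equilibrium: 163 − Q = 89 + 5Q → Q* = 12.3333, P* = 150.6667.
The subsidy lowers effective supply by 6.5: P = 82.5 + 5Q.
New quantity: 163 − Q = 82.5 + 5Q → Q' = 13.4167.
Overproduction ΔQ = 13.4167 − 12.3333 = 1.0834; wedge = subsidy = 6.5.
Welfare loss = ½ × 1.0834 × 6.5 = $3.52.

$3.52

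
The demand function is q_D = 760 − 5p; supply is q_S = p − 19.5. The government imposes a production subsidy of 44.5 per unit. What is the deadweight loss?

In inverse form: demand p = 152 − 0.2q, supply p = 19.5 + q.
Competitive equilibrium: 152 − 0.2q = 19.5 + q → q* = 110.4167, p* = 129.9167.
The subsidy lowers effective supply by 44.5: p = q − 25.
New quantity: 152 − 0.2q = q − 25 → q' = 147.5.
Overproduction Δq = 147.5 − 110.4167 = 37.0833; wedge = subsidy = 44.5.
The triangle = ½ × 37.0833 × 44.5 = 825.10.

825.10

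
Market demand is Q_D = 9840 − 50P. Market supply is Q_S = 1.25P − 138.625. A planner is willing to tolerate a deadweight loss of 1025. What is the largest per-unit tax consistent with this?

In inverse form: demand P = 196.8 − 0.02Q, supply P = 110.9 + 0.8Q.
Competitive equilibrium: 196.8 − 0.02Q = 110.9 + 0.8Q → Q* = 104.7561, P* = 194.7049.
A tax t gives ΔQ = t/0.82 and wedge t, so DWL = t²/1.64.
t²/1.64 = 1025 → t² = 1681 → t = 41.

41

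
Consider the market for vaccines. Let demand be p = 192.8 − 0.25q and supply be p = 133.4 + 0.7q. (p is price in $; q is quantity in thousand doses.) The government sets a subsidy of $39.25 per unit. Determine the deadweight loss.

Competitive equilibrium: 192.8 − 0.25q = 133.4 + 0.7q → q* = 62.5263, p* = 177.1684.
The subsidy lowers effective supply by 39.25: p = 94.15 + 0.7q.
New quantity: 192.8 − 0.25q = 94.15 + 0.7q → q' = 103.8421.
Overproduction Δq = 103.8421 − 62.5263 = 41.3158; wedge = subsidy = 39.25.
Deadweight loss = ½ × 41.3158 × 39.25 = $810.82 thousand.

$810.82 thousand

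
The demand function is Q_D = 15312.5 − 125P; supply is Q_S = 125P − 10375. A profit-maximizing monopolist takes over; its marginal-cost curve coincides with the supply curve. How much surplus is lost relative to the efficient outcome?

In inverse form: demand P = 122.5 − 0.008Q, supply P = 83 + 0.008Q.
Competitive equilibrium: 122.5 − 0.008Q = 83 + 0.008Q → Q* = 2468.75, P* = 102.75.
Marginal revenue: MR = 122.5 − 0.016Q. Set MR = MC: 122.5 − 0.016Q = 83 + 0.008Q → Q_m = 1645.83333.
Price P_m = 122.5 − 0.008·1645.83333 = 109.33333; MC(Q_m) = 83 + 0.008·1645.83333 = 96.16667.
Competitive Q* = 2468.75, so ΔQ = 822.91667; wedge = 109.33333 − 96.16667 = 13.16666.
Deadweight loss = ½ × 822.91667 × 13.16666 = 5417.53.

5417.53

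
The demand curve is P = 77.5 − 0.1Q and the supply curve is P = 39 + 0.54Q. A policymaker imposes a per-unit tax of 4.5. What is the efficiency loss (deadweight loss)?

Competitive equilibrium: 77.5 − 0.1Q = 39 + 0.54Q → Q* = 60.1563, P* = 71.4844.
With the tax, the buyer price exceeds the seller price by 4.5: (77.5 − 0.1Q) − (39 + 0.54Q) = 4.5 → Q' = 53.125.
ΔQ = 60.1563 − 53.125 = 7.0313; the wedge equals the tax, 4.5.
Deadweight loss = ½ × 7.0313 × 4.5 = 15.82.

15.82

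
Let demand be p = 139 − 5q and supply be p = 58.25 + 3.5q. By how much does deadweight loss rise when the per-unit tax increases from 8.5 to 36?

Competitive equilibrium: 139 − 5q = 58.25 + 3.5q → q* = 9.5, p* = 91.5.
For a per-unit tax t: Δq = t/8.5, so DWL = ½·t·(t/8.5) = t²/17.
At t = 8.5: DWL = 4.25. At t = 36: DWL = 76.235.
Increase = 76.235 − 4.25 = 71.99.

71.99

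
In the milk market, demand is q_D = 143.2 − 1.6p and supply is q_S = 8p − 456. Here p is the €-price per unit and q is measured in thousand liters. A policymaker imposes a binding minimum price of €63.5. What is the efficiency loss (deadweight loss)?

In inverse form: demand p = 89.5 − 0.625q, supply p = 57 + 0.125q.
Competitive equilibrium: 89.5 − 0.625q = 57 + 0.125q → q* = 43.3333, p* = 62.4167.
At the floor p = 63.5, quantity demanded = (89.5 − 63.5)/0.625 = 41.6.
Sellers' marginal cost at q' = 41.6: 57 + 0.125·41.6 = 62.2.
Δq = 43.3333 − 41.6 = 1.7333; wedge = 63.5 − 62.2 = 1.3.
Deadweight loss = ½ × 1.7333 × 1.3 = €1.13 thousand.

€1.13 thousand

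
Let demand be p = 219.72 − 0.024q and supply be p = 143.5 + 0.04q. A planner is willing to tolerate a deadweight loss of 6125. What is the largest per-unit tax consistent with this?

28

Competitive equilibrium: 219.72 − 0.024q = 143.5 + 0.04q → q* = 1190.9375, p* = 191.1375.
A tax t gives Δq = t/0.064 and wedge t, so DWL = t²/0.128.
t²/0.128 = 6125 → t² = 784 → t = 28.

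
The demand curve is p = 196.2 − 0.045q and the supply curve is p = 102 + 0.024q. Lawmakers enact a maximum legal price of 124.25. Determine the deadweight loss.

Competitive equilibrium: 196.2 − 0.045q = 102 + 0.024q → q* = 1365.21739, p* = 134.76522.
At the ceiling p = 124.25, quantity supplied = (124.25 − 102)/0.024 = 927.08333.
Willingness to pay at q' = 927.08333: 196.2 − 0.045·927.08333 = 154.48125.
Δq = 1365.21739 − 927.08333 = 438.13406; wedge = 154.48125 − 124.25 = 30.23125.
Deadweight loss = ½ × 438.13406 × 30.23125 = 6622.67.

6622.67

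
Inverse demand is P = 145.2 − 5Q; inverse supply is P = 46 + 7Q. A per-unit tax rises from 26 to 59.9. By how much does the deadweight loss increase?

121.33

Competitive equilibrium: 145.2 − 5Q = 46 + 7Q → Q* = 8.2667, P* = 103.8667.
For a per-unit tax t: ΔQ = t/12, so DWL = ½·t·(t/12) = t²/24.
At t = 26: DWL = 28.167. At t = 59.9: DWL = 149.5.
Increase = 149.5 − 28.167 = 121.33.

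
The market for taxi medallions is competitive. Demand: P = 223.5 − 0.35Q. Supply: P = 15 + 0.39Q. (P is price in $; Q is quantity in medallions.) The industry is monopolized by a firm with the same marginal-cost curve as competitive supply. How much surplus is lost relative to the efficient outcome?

Competitive equilibrium: 223.5 − 0.35Q = 15 + 0.39Q → Q* = 281.75676, P* = 124.88514.
Marginal revenue: MR = 223.5 − 0.7Q. Set MR = MC: 223.5 − 0.7Q = 15 + 0.39Q → Q_m = 191.2844.
Price P_m = 223.5 − 0.35·191.2844 = 156.55046; MC(Q_m) = 15 + 0.39·191.2844 = 89.60092.
Competitive Q* = 281.75676, so ΔQ = 90.47236; wedge = 156.55046 − 89.60092 = 66.94954.
The triangle = ½ × 90.47236 × 66.94954 = $3028.54.

$3028.54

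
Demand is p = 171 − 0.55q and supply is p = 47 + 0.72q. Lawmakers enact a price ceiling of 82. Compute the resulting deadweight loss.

1526.30

Competitive equilibrium: 171 − 0.55q = 47 + 0.72q → q* = 97.6378, p* = 117.2992.
At the ceiling p = 82, quantity supplied = (82 − 47)/0.72 = 48.6111.
Willingness to pay at q' = 48.6111: 171 − 0.55·48.6111 = 144.2639.
Δq = 97.6378 − 48.6111 = 49.0267; wedge = 144.2639 − 82 = 62.2639.
Welfare loss = ½ × 49.0267 × 62.2639 = 1526.30.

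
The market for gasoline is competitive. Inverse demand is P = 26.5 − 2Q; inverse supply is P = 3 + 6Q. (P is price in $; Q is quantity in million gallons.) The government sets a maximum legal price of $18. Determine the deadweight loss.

Competitive equilibrium: 26.5 − 2Q = 3 + 6Q → Q* = 2.9375, P* = 20.625.
At the ceiling P = 18, quantity supplied = (18 − 3)/6 = 2.5.
Willingness to pay at Q' = 2.5: 26.5 − 2·2.5 = 21.5.
ΔQ = 2.9375 − 2.5 = 0.4375; wedge = 21.5 − 18 = 3.5.
Welfare loss = ½ × 0.4375 × 3.5 = $0.77 million.

$0.77 million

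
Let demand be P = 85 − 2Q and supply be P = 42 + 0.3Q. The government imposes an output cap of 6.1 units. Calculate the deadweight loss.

182.45

Competitive equilibrium: 85 − 2Q = 42 + 0.3Q → Q* = 18.6957, P* = 47.6087.
At Q = 6.1: demand price = 85 − 2·6.1 = 72.8; supply price = 42 + 0.3·6.1 = 43.83.
ΔQ = 18.6957 − 6.1 = 12.5957; wedge = 72.8 − 43.83 = 28.97.
The triangle = ½ × 12.5957 × 28.97 = 182.45.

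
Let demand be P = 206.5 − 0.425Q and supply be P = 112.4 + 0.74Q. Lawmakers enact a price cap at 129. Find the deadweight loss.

Competitive equilibrium: 206.5 − 0.425Q = 112.4 + 0.74Q → Q* = 80.7725, P* = 172.1717.
At the ceiling P = 129, quantity supplied = (129 − 112.4)/0.74 = 22.4324.
Willingness to pay at Q' = 22.4324: 206.5 − 0.425·22.4324 = 196.9662.
ΔQ = 80.7725 − 22.4324 = 58.3401; wedge = 196.9662 − 129 = 67.9662.
The triangle = ½ × 58.3401 × 67.9662 = 1982.58.

1982.58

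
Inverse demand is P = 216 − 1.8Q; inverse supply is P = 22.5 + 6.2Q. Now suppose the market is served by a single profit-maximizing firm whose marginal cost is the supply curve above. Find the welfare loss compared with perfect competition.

Competitive equilibrium: 216 − 1.8Q = 22.5 + 6.2Q → Q* = 24.1875, P* = 172.4625.
Marginal revenue: MR = 216 − 3.6Q. Set MR = MC: 216 − 3.6Q = 22.5 + 6.2Q → Q_m = 19.7449.
Price P_m = 216 − 1.8·19.7449 = 180.4592; MC(Q_m) = 22.5 + 6.2·19.7449 = 144.9184.
Competitive Q* = 24.1875, so ΔQ = 4.4426; wedge = 180.4592 − 144.9184 = 35.5408.
The triangle = ½ × 4.4426 × 35.5408 = 78.95.

78.95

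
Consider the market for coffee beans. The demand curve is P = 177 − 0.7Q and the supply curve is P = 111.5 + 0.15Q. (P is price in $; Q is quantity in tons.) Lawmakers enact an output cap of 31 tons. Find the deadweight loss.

$901.60

Competitive equilibrium: 177 − 0.7Q = 111.5 + 0.15Q → Q* = 77.0588, P* = 123.0588.
At Q = 31: demand price = 177 − 0.7·31 = 155.3; supply price = 111.5 + 0.15·31 = 116.15.
ΔQ = 77.0588 − 31 = 46.0588; wedge = 155.3 − 116.15 = 39.15.
Welfare loss = ½ × 46.0588 × 39.15 = $901.60.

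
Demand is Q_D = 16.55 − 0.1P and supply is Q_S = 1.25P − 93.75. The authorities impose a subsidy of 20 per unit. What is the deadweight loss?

18.52

In inverse form: demand P = 165.5 − 10Q, supply P = 75 + 0.8Q.
Competitive equilibrium: 165.5 − 10Q = 75 + 0.8Q → Q* = 8.3796, P* = 81.7037.
The subsidy lowers effective supply by 20: P = 55 + 0.8Q.
New quantity: 165.5 − 10Q = 55 + 0.8Q → Q' = 10.2315.
Overproduction ΔQ = 10.2315 − 8.3796 = 1.8519; wedge = subsidy = 20.
The triangle = ½ × 1.8519 × 20 = 18.52.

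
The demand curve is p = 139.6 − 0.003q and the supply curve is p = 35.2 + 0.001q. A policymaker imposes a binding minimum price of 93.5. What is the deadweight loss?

Competitive equilibrium: 139.6 − 0.003q = 35.2 + 0.001q → q* = 26100, p* = 61.3.
At the floor p = 93.5, quantity demanded = (139.6 − 93.5)/0.003 = 15366.666667.
Sellers' marginal cost at q' = 15366.666667: 35.2 + 0.001·15366.666667 = 50.566667.
Δq = 26100 − 15366.666667 = 10733.333333; wedge = 93.5 − 50.566667 = 42.933333.
DWL = ½ × 10733.333333 × 42.933333 = 230408.89.

230408.89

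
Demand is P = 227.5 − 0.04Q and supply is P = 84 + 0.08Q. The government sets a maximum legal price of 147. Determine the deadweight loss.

10004.17

Competitive equilibrium: 227.5 − 0.04Q = 84 + 0.08Q → Q* = 1195.8333, P* = 179.6667.
At the ceiling P = 147, quantity supplied = (147 − 84)/0.08 = 787.5.
Willingness to pay at Q' = 787.5: 227.5 − 0.04·787.5 = 196.
ΔQ = 1195.8333 − 787.5 = 408.3333; wedge = 196 − 147 = 49.
DWL = ½ × 408.3333 × 49 = 10004.17.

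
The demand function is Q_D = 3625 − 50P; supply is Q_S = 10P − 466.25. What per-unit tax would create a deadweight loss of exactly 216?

7.2

In inverse form: demand P = 72.5 − 0.02Q, supply P = 46.625 + 0.1Q.
Competitive equilibrium: 72.5 − 0.02Q = 46.625 + 0.1Q → Q* = 215.625, P* = 68.1875.
A tax t gives ΔQ = t/0.12 and wedge t, so DWL = t²/0.24.
t²/0.24 = 216 → t² = 51.84 → t = 7.2.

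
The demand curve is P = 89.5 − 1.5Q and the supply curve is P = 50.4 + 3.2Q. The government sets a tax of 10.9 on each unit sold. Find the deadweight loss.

Competitive equilibrium: 89.5 − 1.5Q = 50.4 + 3.2Q → Q* = 8.3191, P* = 77.0213.
With the tax, the buyer price exceeds the seller price by 10.9: (89.5 − 1.5Q) − (50.4 + 3.2Q) = 10.9 → Q' = 6.
ΔQ = 8.3191 − 6 = 2.3191; the wedge equals the tax, 10.9.
Welfare loss = ½ × 2.3191 × 10.9 = 12.64.

12.64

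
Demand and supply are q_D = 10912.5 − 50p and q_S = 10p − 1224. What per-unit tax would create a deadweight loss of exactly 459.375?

In inverse form: demand p = 218.25 − 0.02q, supply p = 122.4 + 0.1q.
Competitive equilibrium: 218.25 − 0.02q = 122.4 + 0.1q → q* = 798.75, p* = 202.275.
A tax t gives Δq = t/0.12 and wedge t, so DWL = t²/0.24.
t²/0.24 = 459.375 → t² = 110.25 → t = 10.5.

10.5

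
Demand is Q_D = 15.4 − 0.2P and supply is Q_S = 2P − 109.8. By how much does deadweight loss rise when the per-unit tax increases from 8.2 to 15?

In inverse form: demand P = 77 − 5Q, supply P = 54.9 + 0.5Q.
Competitive equilibrium: 77 − 5Q = 54.9 + 0.5Q → Q* = 4.0182, P* = 56.9091.
For a per-unit tax t: ΔQ = t/5.5, so DWL = ½·t·(t/5.5) = t²/11.
At t = 8.2: DWL = 6.113. At t = 15: DWL = 20.455.
Increase = 20.455 − 6.113 = 14.34.

14.34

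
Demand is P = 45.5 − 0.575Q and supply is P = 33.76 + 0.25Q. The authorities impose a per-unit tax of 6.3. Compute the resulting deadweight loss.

Competitive equilibrium: 45.5 − 0.575Q = 33.76 + 0.25Q → Q* = 14.2303, P* = 37.3176.
With the tax, the buyer price exceeds the seller price by 6.3: (45.5 − 0.575Q) − (33.76 + 0.25Q) = 6.3 → Q' = 6.5939.
ΔQ = 14.2303 − 6.5939 = 7.6364; the wedge equals the tax, 6.3.
Welfare loss = ½ × 7.6364 × 6.3 = 24.05.

24.05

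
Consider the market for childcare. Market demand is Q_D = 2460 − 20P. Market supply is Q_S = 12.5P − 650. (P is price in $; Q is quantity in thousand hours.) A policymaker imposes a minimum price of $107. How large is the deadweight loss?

In inverse form: demand P = 123 − 0.05Q, supply P = 52 + 0.08Q.
Competitive equilibrium: 123 − 0.05Q = 52 + 0.08Q → Q* = 546.1538, P* = 95.6923.
At the floor P = 107, quantity demanded = (123 − 107)/0.05 = 320.
Sellers' marginal cost at Q' = 320: 52 + 0.08·320 = 77.6.
ΔQ = 546.1538 − 320 = 226.1538; wedge = 107 − 77.6 = 29.4.
DWL = ½ × 226.1538 × 29.4 = $3324.46 thousand.

$3324.46 thousand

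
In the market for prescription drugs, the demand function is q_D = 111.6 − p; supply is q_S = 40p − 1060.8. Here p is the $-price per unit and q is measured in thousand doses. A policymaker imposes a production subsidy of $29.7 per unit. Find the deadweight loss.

$430.29 thousand

In inverse form: demand p = 111.6 − q, supply p = 26.52 + 0.025q.
Competitive equilibrium: 111.6 − q = 26.52 + 0.025q → q* = 83.0049, p* = 28.5951.
The subsidy lowers effective supply by 29.7: p = 0.025q − 3.18.
New quantity: 111.6 − q = 0.025q − 3.18 → q' = 111.9805.
Overproduction Δq = 111.9805 − 83.0049 = 28.9756; wedge = subsidy = 29.7.
The triangle = ½ × 28.9756 × 29.7 = $430.29 thousand.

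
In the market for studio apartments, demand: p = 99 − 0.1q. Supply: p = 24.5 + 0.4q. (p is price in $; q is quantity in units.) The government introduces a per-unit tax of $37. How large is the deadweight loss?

Competitive equilibrium: 99 − 0.1q = 24.5 + 0.4q → q* = 149, p* = 84.1.
With the tax, the buyer price exceeds the seller price by 37: (99 − 0.1q) − (24.5 + 0.4q) = 37 → q' = 75.
Δq = 149 − 75 = 74; the wedge equals the tax, 37.
The triangle = ½ × 74 × 37 = $1369.

$1369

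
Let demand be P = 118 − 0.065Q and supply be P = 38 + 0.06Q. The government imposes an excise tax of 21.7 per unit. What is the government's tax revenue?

Competitive equilibrium: 118 − 0.065Q = 38 + 0.06Q → Q* = 640, P* = 76.4.
With the tax, the buyer price exceeds the seller price by 21.7: (118 − 0.065Q) − (38 + 0.06Q) = 21.7 → Q' = 466.4.
Tax revenue = 21.7 × 466.4 = 10120.88.

10120.88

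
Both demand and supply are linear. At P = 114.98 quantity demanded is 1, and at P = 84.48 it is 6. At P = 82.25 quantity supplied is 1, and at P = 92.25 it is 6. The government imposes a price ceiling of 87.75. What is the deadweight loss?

6.75

Demand slope = (84.48 − 114.98)/(6 − 1) = −6.1, so P = 121.08 − 6.1Q.
Supply slope = (92.25 − 82.25)/(6 − 1) = 2, so P = 80.25 + 2Q.
Competitive equilibrium: 121.08 − 6.1Q = 80.25 + 2Q → Q* = 5.0407, P* = 90.3315.
At the ceiling P = 87.75, quantity supplied = (87.75 − 80.25)/2 = 3.75.
Willingness to pay at Q' = 3.75: 121.08 − 6.1·3.75 = 98.205.
ΔQ = 5.0407 − 3.75 = 1.2907; wedge = 98.205 − 87.75 = 10.455.
DWL = ½ × 1.2907 × 10.455 = 6.75.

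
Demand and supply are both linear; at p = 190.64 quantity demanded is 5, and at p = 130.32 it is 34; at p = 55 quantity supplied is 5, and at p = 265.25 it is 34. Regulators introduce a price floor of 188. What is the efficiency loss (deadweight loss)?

Demand slope = (130.32 − 190.64)/(34 − 5) = −2.08, so p = 201.04 − 2.08q.
Supply slope = (265.25 − 55)/(34 − 5) = 7.25, so p = 18.75 + 7.25q.
Competitive equilibrium: 201.04 − 2.08q = 18.75 + 7.25q → q* = 19.538, p* = 160.4009.
At the floor p = 188, quantity demanded = (201.04 − 188)/2.08 = 6.2692.
Sellers' marginal cost at q' = 6.2692: 18.75 + 7.25·6.2692 = 64.2017.
Δq = 19.538 − 6.2692 = 13.2688; wedge = 188 − 64.2017 = 123.7983.
The triangle = ½ × 13.2688 × 123.7983 = 821.33.

821.33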